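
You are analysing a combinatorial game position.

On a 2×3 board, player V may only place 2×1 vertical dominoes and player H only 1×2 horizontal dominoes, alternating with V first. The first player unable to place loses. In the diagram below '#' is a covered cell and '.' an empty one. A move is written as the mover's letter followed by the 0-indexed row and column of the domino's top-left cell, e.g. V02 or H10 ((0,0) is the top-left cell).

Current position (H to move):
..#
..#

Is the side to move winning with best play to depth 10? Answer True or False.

H winning at [..#/..#]: True

ply 1, H at ..#/..# | H00=+1→###/..#*; H10=+1→..#/###
ply 2: ###/..# is terminal -1 (V); from ..#/..# depth 10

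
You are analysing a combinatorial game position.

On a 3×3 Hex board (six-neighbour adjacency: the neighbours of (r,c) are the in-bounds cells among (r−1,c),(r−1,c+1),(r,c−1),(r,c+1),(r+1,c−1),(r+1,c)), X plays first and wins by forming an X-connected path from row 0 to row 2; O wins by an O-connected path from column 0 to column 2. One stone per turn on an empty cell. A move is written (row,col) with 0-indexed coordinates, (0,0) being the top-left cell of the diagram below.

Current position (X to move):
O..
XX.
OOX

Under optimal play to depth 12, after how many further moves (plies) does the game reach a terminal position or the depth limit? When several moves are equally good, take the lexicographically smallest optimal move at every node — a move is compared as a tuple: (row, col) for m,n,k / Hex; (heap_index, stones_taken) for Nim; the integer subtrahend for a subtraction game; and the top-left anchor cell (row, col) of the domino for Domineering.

PV length from [O../XX./OOX]: 3 plies

p1 X@[O../XX./OOX]: (0,1)[OX./XX./OOX]-1 (0,2)[O.X/XX./OOX]-1 (1,2)[O../XXX/OOX]+1*
p2 O@[O../XXX/OOX]: (0,1)[OO./XXX/OOX]-1* (0,2)[O.O/XXX/OOX]-1
p3 X@[OO./XXX/OOX]: (0,2)[OOX/XXX/OOX]+1*
p4 O@[OOX/XXX/OOX] terminal -1; root [O../XX./OOX] d12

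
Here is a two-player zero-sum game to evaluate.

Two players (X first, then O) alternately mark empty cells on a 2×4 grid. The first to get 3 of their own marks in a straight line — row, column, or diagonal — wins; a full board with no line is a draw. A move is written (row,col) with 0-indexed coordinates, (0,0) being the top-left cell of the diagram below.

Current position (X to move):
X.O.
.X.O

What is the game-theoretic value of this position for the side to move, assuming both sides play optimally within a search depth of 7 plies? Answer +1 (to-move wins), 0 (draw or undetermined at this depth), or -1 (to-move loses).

value(X.O./.X.O, X) = 0

[X.O./.X.O] X move#1: (0,1):+0/XXO./.X.O*, (0,3):+0/X.OX/.X.O, (1,0):+0/X.O./XX.O, (1,2):+0/X.O./.XXO
[XXO./.X.O] O move#2: (0,3):+0/XXOO/.X.O*, (1,0):+0/XXO./OX.O, (1,2):+0/XXO./.XOO
[XXOO/.X.O] X move#3: (1,0):+0/XXOO/XX.O*, (1,2):+0/XXOO/.XXO
[XXOO/XX.O] O move#4: (1,2):+0/XXOO/XXOO*
[XXOO/XXOO] end (terminal +0, X#5); searched X.O./.X.O to 7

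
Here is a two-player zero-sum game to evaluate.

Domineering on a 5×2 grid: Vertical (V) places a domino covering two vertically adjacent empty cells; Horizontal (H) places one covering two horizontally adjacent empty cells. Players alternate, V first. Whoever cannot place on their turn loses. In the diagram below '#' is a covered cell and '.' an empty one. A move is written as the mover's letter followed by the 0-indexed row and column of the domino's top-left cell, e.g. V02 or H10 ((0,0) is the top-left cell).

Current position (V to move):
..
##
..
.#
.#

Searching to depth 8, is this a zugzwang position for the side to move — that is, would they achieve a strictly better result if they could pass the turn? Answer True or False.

zugzwang(../##/../.#/.#, V) = False

[../##/../.#/.#] V move#1: V20:-1/../##/#./##/.#*, V30:-1/../##/../##/##
[../##/#./##/.#] H move#2: H00:+1/##/##/#./##/.#*
[##/##/#./##/.#] end (terminal -1, V#3); searched ../##/../.#/.# to 8
if V skipped the turn, H would face:
~ [../##/../.#/.#] H move#1: H00:-1/##/##/../.#/.#, H20:+1/../##/##/.#/.#*
~ [../##/##/.#/.#] V move#2: V30:-1/../##/##/##/##*
~ [../##/##/##/##] H move#3: H00:+1/##/##/##/##/##*
~ [##/##/##/##/##] end (terminal -1, V#4); searched ../##/../.#/.# to 8
compare (V): move=-1 vs pass=-1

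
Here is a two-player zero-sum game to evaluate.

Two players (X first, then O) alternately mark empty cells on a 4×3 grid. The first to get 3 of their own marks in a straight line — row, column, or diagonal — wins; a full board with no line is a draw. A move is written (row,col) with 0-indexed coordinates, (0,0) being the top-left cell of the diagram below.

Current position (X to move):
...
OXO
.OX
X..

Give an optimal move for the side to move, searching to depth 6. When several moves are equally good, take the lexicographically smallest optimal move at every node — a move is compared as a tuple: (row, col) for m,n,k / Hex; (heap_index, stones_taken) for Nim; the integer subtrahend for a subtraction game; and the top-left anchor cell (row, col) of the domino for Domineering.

[.../OXO/.OX/X..] X move#1: (0,0):+1/X../OXO/.OX/X..*, (0,1):-1/.X./OXO/.OX/X.., (0,2):-1/..X/OXO/.OX/X.., (2,0):-1/.../OXO/XOX/X.., (3,1):-1/.../OXO/.OX/XX., (3,2):+1/.../OXO/.OX/X.X
[X../OXO/.OX/X..] end (terminal -1, O#2); searched .../OXO/.OX/X.. to 6

X's best at [.../OXO/.OX/X..]: (0,0)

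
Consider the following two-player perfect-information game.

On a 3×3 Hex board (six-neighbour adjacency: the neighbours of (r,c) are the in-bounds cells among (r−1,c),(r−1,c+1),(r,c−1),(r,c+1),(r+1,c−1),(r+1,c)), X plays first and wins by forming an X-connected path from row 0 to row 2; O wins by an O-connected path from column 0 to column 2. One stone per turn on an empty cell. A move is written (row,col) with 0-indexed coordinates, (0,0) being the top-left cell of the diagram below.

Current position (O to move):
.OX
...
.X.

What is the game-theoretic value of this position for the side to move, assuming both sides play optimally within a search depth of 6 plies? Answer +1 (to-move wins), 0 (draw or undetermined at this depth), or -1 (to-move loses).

ply 1, O at .OX/.../.X. | (0,0)=-1→OOX/.../.X.*; (1,0)=-1→.OX/O../.X.; (1,1)=-1→.OX/.O./.X.; (1,2)=-1→.OX/..O/.X.; (2,0)=-1→.OX/.../OX.; (2,2)=-1→.OX/.../.XO
ply 2, X at OOX/.../.X. | (1,0)=+1→OOX/X../.X.*; (1,1)=+1→OOX/.X./.X.; (1,2)=+1→OOX/..X/.X.; (2,0)=+1→OOX/.../XX.; (2,2)=+1→OOX/.../.XX
ply 3, O at OOX/X../.X. | (1,1)=-1→OOX/XO./.X.*; (1,2)=-1→OOX/X.O/.X.; (2,0)=-1→OOX/X../OX.; (2,2)=-1→OOX/X../.XO
ply 4, X at OOX/XO./.X. | (1,2)=+1→OOX/XOX/.X.*; (2,0)=-1→OOX/XO./XX.; (2,2)=-1→OOX/XO./.XX
ply 5: OOX/XOX/.X. is terminal -1 (O); from .OX/.../.X. depth 6

value(.OX/.../.X., O) = -1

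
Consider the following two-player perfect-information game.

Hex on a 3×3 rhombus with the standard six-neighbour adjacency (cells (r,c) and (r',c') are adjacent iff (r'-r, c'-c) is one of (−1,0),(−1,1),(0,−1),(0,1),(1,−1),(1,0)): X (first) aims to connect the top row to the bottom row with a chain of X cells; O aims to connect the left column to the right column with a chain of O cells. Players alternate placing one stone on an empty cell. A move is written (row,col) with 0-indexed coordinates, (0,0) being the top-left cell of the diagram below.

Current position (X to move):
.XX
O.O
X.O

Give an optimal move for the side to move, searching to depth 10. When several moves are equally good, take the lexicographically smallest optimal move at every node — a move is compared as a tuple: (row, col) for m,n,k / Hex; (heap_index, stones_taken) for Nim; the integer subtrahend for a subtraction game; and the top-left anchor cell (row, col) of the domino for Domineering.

ply 1, X at .XX/O.O/X.O | (0,0)=-1→XXX/O.O/X.O; (1,1)=+1→.XX/OXO/X.O*; (2,1)=-1→.XX/O.O/XXO
ply 2: .XX/OXO/X.O is terminal -1 (O); from .XX/O.O/X.O depth 10

X's best at [.XX/O.O/X.O]: (1,1)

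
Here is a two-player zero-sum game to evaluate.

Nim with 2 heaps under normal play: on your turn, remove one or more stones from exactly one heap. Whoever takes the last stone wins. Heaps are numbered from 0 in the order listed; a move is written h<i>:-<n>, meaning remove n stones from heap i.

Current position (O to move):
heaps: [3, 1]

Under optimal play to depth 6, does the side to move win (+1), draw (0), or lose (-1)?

ply 1, O at (3,1) | h0:-1=-1→(2,1); h0:-2=+1→(1,1)*; h0:-3=-1→(0,1); h1:-1=-1→(3,0)
ply 2, X at (1,1) | h0:-1=-1→(0,1)*; h1:-1=-1→(1,0)
ply 3, O at (0,1) | h1:-1=+1→(0,0)*
ply 4: (0,0) is terminal -1 (X); from (3,1) depth 6

value((3,1), O) = +1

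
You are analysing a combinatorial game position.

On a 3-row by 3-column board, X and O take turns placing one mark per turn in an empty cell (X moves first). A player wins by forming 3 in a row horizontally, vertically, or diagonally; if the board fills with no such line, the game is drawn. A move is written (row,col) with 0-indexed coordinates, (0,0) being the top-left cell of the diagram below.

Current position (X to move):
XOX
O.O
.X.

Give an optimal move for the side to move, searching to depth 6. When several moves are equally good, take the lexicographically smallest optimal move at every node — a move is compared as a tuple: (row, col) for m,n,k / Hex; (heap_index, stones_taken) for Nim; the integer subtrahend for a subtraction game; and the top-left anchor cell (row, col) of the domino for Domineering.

p1 X@[XOX/O.O/.X.]: (1,1)[XOX/OXO/.X.]+1* (2,0)[XOX/O.O/XX.]-1 (2,2)[XOX/O.O/.XX]-1
p2 O@[XOX/OXO/.X.]: (2,0)[XOX/OXO/OX.]-1* (2,2)[XOX/OXO/.XO]-1
p3 X@[XOX/OXO/OX.]: (2,2)[XOX/OXO/OXX]+1*
p4 O@[XOX/OXO/OXX] terminal -1; root [XOX/O.O/.X.] d6

X's best at [XOX/O.O/.X.]: (1,1)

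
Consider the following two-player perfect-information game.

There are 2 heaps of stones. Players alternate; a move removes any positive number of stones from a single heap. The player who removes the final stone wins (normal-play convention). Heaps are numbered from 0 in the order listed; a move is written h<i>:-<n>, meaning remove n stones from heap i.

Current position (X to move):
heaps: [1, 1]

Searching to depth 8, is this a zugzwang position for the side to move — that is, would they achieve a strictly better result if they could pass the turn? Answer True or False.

zugzwang((1,1), X) = True

[(1,1)] X move#1: h0:-1:-1/(0,1)*, h1:-1:-1/(1,0)
[(0,1)] O move#2: h1:-1:+1/(0,0)*
[(0,0)] end (terminal -1, X#3); searched (1,1) to 8
if X skipped the turn, O would face:
~ [(1,1)] O move#1: h0:-1:-1/(0,1)*, h1:-1:-1/(1,0)
~ [(0,1)] X move#2: h1:-1:+1/(0,0)*
~ [(0,0)] end (terminal -1, O#3); searched (1,1) to 8
compare (X): move=-1 vs pass=+1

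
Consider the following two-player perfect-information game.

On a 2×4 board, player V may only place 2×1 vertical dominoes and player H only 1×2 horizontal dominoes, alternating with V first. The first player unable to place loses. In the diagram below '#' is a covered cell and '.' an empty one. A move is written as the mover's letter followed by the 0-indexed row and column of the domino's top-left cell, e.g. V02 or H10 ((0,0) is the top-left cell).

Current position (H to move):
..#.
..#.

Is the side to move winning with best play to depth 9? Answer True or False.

ply 1, H at ..#./..#. | H00=+1→###./..#.*; H10=+1→..#./###.
ply 2, V at ###./..#. | V03=-1→####/..##*
ply 3, H at ####/..## | H10=+1→####/####*
ply 4: ####/#### is terminal -1 (V); from ..#./..#. depth 9

H winning at [..#./..#.]: True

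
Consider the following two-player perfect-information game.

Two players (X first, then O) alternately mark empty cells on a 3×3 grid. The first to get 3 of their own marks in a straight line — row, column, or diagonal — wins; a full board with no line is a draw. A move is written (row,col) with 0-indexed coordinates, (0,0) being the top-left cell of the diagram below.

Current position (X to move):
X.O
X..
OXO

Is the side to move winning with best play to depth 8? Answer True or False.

X winning at [X.O/X../OXO]: False

p1 X@[X.O/X../OXO]: (0,1)[XXO/X../OXO]-1* (1,1)[X.O/XX./OXO]-1 (1,2)[X.O/X.X/OXO]-1
p2 O@[XXO/X../OXO]: (1,1)[XXO/XO./OXO]+1* (1,2)[XXO/X.O/OXO]+1
p3 X@[XXO/XO./OXO] terminal -1; root [X.O/X../OXO] d8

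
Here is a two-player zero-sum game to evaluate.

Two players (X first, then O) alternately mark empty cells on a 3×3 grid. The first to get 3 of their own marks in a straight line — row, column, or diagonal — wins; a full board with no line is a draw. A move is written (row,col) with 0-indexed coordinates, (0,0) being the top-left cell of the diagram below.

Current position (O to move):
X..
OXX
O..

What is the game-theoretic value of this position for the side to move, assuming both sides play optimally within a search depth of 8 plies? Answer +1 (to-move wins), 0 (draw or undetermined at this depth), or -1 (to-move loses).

ply 1, O at X../OXX/O.. | (0,1)=-1→XO./OXX/O..; (0,2)=-1→X.O/OXX/O..; (2,1)=-1→X../OXX/OO.; (2,2)=+0→X../OXX/O.O*
ply 2, X at X../OXX/O.O | (0,1)=-1→XX./OXX/O.O; (0,2)=-1→X.X/OXX/O.O; (2,1)=+0→X../OXX/OXO*
ply 3, O at X../OXX/OXO | (0,1)=+0→XO./OXX/OXO*; (0,2)=-1→X.O/OXX/OXO
ply 4, X at XO./OXX/OXO | (0,2)=+0→XOX/OXX/OXO*
ply 5: XOX/OXX/OXO is terminal +0 (O); from X../OXX/O.. depth 8

value(X../OXX/O.., O) = 0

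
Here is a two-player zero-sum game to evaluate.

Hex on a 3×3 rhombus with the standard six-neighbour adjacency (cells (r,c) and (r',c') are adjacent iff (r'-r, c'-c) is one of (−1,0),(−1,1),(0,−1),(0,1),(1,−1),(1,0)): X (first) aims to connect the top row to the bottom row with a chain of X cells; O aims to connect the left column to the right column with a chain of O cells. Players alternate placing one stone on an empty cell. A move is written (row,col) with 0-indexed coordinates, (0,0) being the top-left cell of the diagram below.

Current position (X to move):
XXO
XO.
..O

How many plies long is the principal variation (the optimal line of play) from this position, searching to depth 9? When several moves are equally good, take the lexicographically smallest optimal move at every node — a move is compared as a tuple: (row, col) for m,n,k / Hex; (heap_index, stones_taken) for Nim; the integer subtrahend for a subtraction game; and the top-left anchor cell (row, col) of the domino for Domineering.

PV length from [XXO/XO./..O]: 1 ply

[XXO/XO./..O] X move#1: (1,2):-1/XXO/XOX/..O, (2,0):+1/XXO/XO./X.O*, (2,1):-1/XXO/XO./.XO
[XXO/XO./X.O] end (terminal -1, O#2); searched XXO/XO./..O to 9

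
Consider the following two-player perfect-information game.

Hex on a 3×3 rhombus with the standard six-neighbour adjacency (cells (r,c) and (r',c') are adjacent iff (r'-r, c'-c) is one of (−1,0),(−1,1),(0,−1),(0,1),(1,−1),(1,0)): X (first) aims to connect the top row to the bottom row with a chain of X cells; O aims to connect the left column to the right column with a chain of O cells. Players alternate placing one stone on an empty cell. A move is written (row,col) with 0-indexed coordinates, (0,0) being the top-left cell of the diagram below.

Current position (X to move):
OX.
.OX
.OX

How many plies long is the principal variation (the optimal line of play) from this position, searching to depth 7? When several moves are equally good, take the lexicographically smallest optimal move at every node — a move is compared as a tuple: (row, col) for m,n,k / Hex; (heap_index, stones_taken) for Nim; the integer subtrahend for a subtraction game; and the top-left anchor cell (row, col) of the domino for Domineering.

ply 1, X at OX./.OX/.OX | (0,2)=+1→OXX/.OX/.OX*; (1,0)=+1→OX./XOX/.OX; (2,0)=+1→OX./.OX/XOX
ply 2: OXX/.OX/.OX is terminal -1 (O); from OX./.OX/.OX depth 7

PV length from [OX./.OX/.OX]: 1 ply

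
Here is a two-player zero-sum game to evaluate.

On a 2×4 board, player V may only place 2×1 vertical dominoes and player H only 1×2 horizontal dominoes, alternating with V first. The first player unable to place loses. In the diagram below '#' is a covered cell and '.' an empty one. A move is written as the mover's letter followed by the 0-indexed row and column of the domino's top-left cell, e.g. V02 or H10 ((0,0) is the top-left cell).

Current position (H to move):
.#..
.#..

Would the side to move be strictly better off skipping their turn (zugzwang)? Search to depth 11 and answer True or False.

[.#../.#..] H move#1: H02:+1/.###/.#..*, H12:+1/.#../.###
[.###/.#..] V move#2: V00:-1/####/##..*
[####/##..] H move#3: H12:+1/####/####*
[####/####] end (terminal -1, V#4); searched .#../.#.. to 11
if H skipped the turn, V would face:
~ [.#../.#..] V move#1: V00:-1/##../##.., V02:+1/.##./.##.*, V03:+1/.#.#/.#.#
~ [.##./.##.] end (terminal -1, H#2); searched .#../.#.. to 11
compare (H): move=+1 vs pass=-1

zugzwang(.#../.#.., H) = False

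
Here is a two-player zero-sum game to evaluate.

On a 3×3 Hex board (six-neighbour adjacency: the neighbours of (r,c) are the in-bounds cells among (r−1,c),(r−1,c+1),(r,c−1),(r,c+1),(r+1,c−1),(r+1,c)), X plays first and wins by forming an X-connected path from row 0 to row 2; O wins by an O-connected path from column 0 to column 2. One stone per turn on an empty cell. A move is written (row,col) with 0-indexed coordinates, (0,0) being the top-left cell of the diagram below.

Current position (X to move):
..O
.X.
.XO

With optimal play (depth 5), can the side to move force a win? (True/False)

p1 X@[..O/.X./.XO]: (0,0)[X.O/.X./.XO]+1* (0,1)[.XO/.X./.XO]+1 (1,0)[..O/XX./.XO]+1 (1,2)[..O/.XX/.XO]-1 (2,0)[..O/.X./XXO]-1
p2 O@[X.O/.X./.XO]: (0,1)[XOO/.X./.XO]-1* (1,0)[X.O/OX./.XO]-1 (1,2)[X.O/.XO/.XO]-1 (2,0)[X.O/.X./OXO]-1
p3 X@[XOO/.X./.XO]: (1,0)[XOO/XX./.XO]+1* (1,2)[XOO/.XX/.XO]-1 (2,0)[XOO/.X./XXO]-1
p4 O@[XOO/XX./.XO] terminal -1; root [..O/.X./.XO] d5

X winning at [..O/.X./.XO]: True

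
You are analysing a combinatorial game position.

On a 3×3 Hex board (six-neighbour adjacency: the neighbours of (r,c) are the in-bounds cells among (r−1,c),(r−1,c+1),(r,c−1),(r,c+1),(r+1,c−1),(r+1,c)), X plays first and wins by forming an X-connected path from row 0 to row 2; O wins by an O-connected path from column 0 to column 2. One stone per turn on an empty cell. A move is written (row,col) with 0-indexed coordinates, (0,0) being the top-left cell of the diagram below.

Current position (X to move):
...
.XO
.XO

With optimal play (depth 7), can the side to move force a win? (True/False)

ply 1, X at .../.XO/.XO | (0,0)=+1→X../.XO/.XO*; (0,1)=+1→.X./.XO/.XO; (0,2)=+1→..X/.XO/.XO; (1,0)=+1→.../XXO/.XO; (2,0)=+1→.../.XO/XXO
ply 2, O at X../.XO/.XO | (0,1)=-1→XO./.XO/.XO*; (0,2)=-1→X.O/.XO/.XO; (1,0)=-1→X../OXO/.XO; (2,0)=-1→X../.XO/OXO
ply 3, X at XO./.XO/.XO | (0,2)=+1→XOX/.XO/.XO*; (1,0)=+1→XO./XXO/.XO; (2,0)=+1→XO./.XO/XXO
ply 4: XOX/.XO/.XO is terminal -1 (O); from .../.XO/.XO depth 7

X winning at [.../.XO/.XO]: True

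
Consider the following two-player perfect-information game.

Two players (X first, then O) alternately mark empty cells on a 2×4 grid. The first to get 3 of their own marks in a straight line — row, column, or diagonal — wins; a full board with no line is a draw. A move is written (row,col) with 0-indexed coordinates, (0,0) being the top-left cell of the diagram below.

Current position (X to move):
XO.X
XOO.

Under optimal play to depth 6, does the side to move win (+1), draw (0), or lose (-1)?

ply 1, X at XO.X/XOO. | (0,2)=-1→XOXX/XOO.; (1,3)=+0→XO.X/XOOX*
ply 2, O at XO.X/XOOX | (0,2)=+0→XOOX/XOOX*
ply 3: XOOX/XOOX is terminal +0 (X); from XO.X/XOO. depth 6

value(XO.X/XOO., X) = 0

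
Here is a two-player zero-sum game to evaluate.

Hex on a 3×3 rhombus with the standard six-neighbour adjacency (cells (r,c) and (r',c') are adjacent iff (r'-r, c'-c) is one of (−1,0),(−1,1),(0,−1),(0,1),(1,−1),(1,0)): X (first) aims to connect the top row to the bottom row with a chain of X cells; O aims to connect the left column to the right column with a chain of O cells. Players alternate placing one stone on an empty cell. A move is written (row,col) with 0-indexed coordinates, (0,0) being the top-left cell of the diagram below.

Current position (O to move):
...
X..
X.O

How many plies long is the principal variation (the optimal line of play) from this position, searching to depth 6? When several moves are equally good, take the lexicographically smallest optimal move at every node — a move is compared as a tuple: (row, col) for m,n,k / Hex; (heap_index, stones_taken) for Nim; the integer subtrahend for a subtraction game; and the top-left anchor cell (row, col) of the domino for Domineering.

PV length from [.../X../X.O]: 2 plies

ply 1, O at .../X../X.O | (0,0)=-1→O../X../X.O*; (0,1)=-1→.O./X../X.O; (0,2)=-1→..O/X../X.O; (1,1)=-1→.../XO./X.O; (1,2)=-1→.../X.O/X.O; (2,1)=-1→.../X../XOO
ply 2, X at O../X../X.O | (0,1)=+1→OX./X../X.O*; (0,2)=+1→O.X/X../X.O; (1,1)=+1→O../XX./X.O; (1,2)=+1→O../X.X/X.O; (2,1)=+1→O../X../XXO
ply 3: OX./X../X.O is terminal -1 (O); from .../X../X.O depth 6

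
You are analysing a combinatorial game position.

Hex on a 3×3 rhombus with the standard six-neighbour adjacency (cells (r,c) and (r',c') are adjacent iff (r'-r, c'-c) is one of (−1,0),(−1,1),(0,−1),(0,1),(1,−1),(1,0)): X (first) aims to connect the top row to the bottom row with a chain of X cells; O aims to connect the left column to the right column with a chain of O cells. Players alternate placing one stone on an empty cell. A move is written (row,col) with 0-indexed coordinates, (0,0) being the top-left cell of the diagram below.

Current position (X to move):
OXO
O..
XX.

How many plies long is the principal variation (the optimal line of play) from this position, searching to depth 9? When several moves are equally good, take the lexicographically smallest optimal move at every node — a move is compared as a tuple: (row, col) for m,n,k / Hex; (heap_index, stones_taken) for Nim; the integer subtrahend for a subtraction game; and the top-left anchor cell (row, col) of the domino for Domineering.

PV length from [OXO/O../XX.]: 1 ply

p1 X@[OXO/O../XX.]: (1,1)[OXO/OX./XX.]+1* (1,2)[OXO/O.X/XX.]-1 (2,2)[OXO/O../XXX]-1
p2 O@[OXO/OX./XX.] terminal -1; root [OXO/O../XX.] d9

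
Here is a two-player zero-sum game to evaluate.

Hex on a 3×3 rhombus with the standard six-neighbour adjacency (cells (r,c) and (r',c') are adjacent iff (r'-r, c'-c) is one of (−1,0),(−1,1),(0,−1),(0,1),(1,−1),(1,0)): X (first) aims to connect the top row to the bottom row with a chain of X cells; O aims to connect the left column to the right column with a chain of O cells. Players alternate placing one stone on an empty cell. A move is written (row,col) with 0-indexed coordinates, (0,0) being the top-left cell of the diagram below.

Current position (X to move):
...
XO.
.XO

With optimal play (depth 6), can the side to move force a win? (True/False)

p1 X@[.../XO./.XO]: (0,0)[X../XO./.XO]-1 (0,1)[.X./XO./.XO]-1 (0,2)[..X/XO./.XO]+1* (1,2)[.../XOX/.XO]+1 (2,0)[.../XO./XXO]+1
p2 O@[..X/XO./.XO]: (0,0)[O.X/XO./.XO]-1* (0,1)[.OX/XO./.XO]-1 (1,2)[..X/XOO/.XO]-1 (2,0)[..X/XO./OXO]-1
p3 X@[O.X/XO./.XO]: (0,1)[OXX/XO./.XO]+1* (1,2)[O.X/XOX/.XO]+1 (2,0)[O.X/XO./XXO]+1
p4 O@[OXX/XO./.XO]: (1,2)[OXX/XOO/.XO]-1* (2,0)[OXX/XO./OXO]-1
p5 X@[OXX/XOO/.XO]: (2,0)[OXX/XOO/XXO]+1*
p6 O@[OXX/XOO/XXO] terminal -1; root [.../XO./.XO] d6

X winning at [.../XO./.XO]: True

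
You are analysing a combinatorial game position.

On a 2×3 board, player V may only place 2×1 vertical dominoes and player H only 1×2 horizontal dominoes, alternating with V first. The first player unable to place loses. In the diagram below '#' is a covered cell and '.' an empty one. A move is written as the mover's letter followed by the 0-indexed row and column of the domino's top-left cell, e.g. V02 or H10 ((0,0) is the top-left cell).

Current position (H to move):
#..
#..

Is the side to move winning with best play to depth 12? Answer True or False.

ply 1, H at #../#.. | H01=+1→###/#..*; H11=+1→#../###
ply 2: ###/#.. is terminal -1 (V); from #../#.. depth 12

H winning at [#../#..]: True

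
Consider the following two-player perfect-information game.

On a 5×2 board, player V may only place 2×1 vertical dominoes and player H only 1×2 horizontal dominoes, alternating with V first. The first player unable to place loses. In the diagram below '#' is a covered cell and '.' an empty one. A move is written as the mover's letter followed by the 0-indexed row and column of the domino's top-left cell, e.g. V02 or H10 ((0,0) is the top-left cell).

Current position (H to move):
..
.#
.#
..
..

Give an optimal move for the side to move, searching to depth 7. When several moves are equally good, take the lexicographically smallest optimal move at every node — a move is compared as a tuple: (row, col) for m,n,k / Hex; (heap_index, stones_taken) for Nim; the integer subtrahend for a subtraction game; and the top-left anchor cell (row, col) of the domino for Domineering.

[../.#/.#/../..] H move#1: H00:-1/##/.#/.#/../.., H30:+1/../.#/.#/##/..*, H40:+1/../.#/.#/../##
[../.#/.#/##/..] V move#2: V00:-1/#./##/.#/##/..*, V10:-1/../##/##/##/..
[#./##/.#/##/..] H move#3: H40:+1/#./##/.#/##/##*
[#./##/.#/##/##] end (terminal -1, V#4); searched ../.#/.#/../.. to 7

H's best at [../.#/.#/../..]: H30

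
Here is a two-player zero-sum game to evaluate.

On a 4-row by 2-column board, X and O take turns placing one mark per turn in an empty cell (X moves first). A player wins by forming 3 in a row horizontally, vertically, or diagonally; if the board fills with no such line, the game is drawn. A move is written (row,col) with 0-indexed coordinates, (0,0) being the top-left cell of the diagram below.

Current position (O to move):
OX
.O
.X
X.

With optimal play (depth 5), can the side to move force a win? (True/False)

O winning at [OX/.O/.X/X.]: False

[OX/.O/.X/X.] O move#1: (1,0):+0/OX/OO/.X/X.*, (2,0):+0/OX/.O/OX/X., (3,1):+0/OX/.O/.X/XO
[OX/OO/.X/X.] X move#2: (2,0):+0/OX/OO/XX/X.*, (3,1):-1/OX/OO/.X/XX
[OX/OO/XX/X.] O move#3: (3,1):+0/OX/OO/XX/XO*
[OX/OO/XX/XO] end (terminal +0, X#4); searched OX/.O/.X/X. to 5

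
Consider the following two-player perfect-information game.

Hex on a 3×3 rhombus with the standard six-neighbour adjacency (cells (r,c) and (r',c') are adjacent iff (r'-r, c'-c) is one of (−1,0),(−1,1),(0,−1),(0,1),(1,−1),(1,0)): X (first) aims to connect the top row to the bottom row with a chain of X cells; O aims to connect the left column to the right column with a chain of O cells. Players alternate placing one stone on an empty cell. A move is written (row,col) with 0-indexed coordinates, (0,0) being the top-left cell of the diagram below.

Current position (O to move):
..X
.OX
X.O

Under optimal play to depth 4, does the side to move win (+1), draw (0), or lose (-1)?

value(..X/.OX/X.O, O) = -1

ply 1, O at ..X/.OX/X.O | (0,0)=-1→O.X/.OX/X.O*; (0,1)=-1→.OX/.OX/X.O; (1,0)=-1→..X/OOX/X.O; (2,1)=-1→..X/.OX/XOO
ply 2, X at O.X/.OX/X.O | (0,1)=+1→OXX/.OX/X.O*; (1,0)=+1→O.X/XOX/X.O; (2,1)=+1→O.X/.OX/XXO
ply 3, O at OXX/.OX/X.O | (1,0)=-1→OXX/OOX/X.O*; (2,1)=-1→OXX/.OX/XOO
ply 4, X at OXX/OOX/X.O | (2,1)=+1→OXX/OOX/XXO*
ply 5: OXX/OOX/XXO is terminal -1 (O); from ..X/.OX/X.O depth 4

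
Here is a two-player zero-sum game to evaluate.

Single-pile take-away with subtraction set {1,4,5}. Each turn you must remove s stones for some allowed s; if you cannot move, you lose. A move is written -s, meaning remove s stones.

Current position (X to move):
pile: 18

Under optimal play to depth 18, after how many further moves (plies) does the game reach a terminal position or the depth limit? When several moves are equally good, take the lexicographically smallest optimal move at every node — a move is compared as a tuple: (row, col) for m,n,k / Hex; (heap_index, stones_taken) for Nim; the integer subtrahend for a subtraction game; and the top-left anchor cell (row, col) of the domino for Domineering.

PV length from [18]: 10 plies

p1 X@[18]: -1[17]-1* -4[14]-1 -5[13]-1
p2 O@[17]: -1[16]+1* -4[13]-1 -5[12]-1
p3 X@[16]: -1[15]-1* -4[12]-1 -5[11]-1
p4 O@[15]: -1[14]-1 -4[11]-1 -5[10]+1*
p5 X@[10]: -1[9]-1* -4[6]-1 -5[5]-1
p6 O@[9]: -1[8]+1* -4[5]-1 -5[4]-1
p7 X@[8]: -1[7]-1* -4[4]-1 -5[3]-1
p8 O@[7]: -1[6]-1 -4[3]-1 -5[2]+1*
p9 X@[2]: -1[1]-1*
p10 O@[1]: -1[0]+1*
p11 X@[0] terminal -1; root [18] d18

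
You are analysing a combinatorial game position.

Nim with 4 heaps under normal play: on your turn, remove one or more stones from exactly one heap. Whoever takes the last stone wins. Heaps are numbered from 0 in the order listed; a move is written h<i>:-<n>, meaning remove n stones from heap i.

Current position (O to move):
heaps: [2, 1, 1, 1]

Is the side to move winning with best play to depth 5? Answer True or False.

[(2,1,1,1)] O move#1: h0:-1:+1/(1,1,1,1)*, h0:-2:-1/(0,1,1,1), h1:-1:-1/(2,0,1,1), h2:-1:-1/(2,1,0,1), h3:-1:-1/(2,1,1,0)
[(1,1,1,1)] X move#2: h0:-1:-1/(0,1,1,1)*, h1:-1:-1/(1,0,1,1), h2:-1:-1/(1,1,0,1), h3:-1:-1/(1,1,1,0)
[(0,1,1,1)] O move#3: h1:-1:+1/(0,0,1,1)*, h2:-1:+1/(0,1,0,1), h3:-1:+1/(0,1,1,0)
[(0,0,1,1)] X move#4: h2:-1:-1/(0,0,0,1)*, h3:-1:-1/(0,0,1,0)
[(0,0,0,1)] O move#5: h3:-1:+1/(0,0,0,0)*
[(0,0,0,0)] end (terminal -1, X#6); searched (2,1,1,1) to 5

O winning at [(2,1,1,1)]: True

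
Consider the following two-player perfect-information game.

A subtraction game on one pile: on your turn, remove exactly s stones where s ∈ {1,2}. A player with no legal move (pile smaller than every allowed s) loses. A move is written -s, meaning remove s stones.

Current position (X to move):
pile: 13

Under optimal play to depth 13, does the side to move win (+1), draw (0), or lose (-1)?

p1 X@[13]: -1[12]+1* -2[11]-1
p2 O@[12]: -1[11]-1* -2[10]-1
p3 X@[11]: -1[10]-1 -2[9]+1*
p4 O@[9]: -1[8]-1* -2[7]-1
p5 X@[8]: -1[7]-1 -2[6]+1*
p6 O@[6]: -1[5]-1* -2[4]-1
p7 X@[5]: -1[4]-1 -2[3]+1*
p8 O@[3]: -1[2]-1* -2[1]-1
p9 X@[2]: -1[1]-1 -2[0]+1*
p10 O@[0] terminal -1; root [13] d13

value(13, X) = +1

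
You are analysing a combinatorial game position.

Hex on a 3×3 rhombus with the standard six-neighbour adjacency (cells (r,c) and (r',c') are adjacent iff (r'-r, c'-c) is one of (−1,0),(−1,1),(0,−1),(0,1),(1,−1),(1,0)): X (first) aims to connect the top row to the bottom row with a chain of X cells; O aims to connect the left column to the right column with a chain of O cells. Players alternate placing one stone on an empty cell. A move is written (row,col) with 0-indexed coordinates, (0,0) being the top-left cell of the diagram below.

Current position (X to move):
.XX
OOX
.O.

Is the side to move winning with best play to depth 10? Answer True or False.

p1 X@[.XX/OOX/.O.]: (0,0)[XXX/OOX/.O.]-1 (2,0)[.XX/OOX/XO.]-1 (2,2)[.XX/OOX/.OX]+1*
p2 O@[.XX/OOX/.OX] terminal -1; root [.XX/OOX/.O.] d10

X winning at [.XX/OOX/.O.]: True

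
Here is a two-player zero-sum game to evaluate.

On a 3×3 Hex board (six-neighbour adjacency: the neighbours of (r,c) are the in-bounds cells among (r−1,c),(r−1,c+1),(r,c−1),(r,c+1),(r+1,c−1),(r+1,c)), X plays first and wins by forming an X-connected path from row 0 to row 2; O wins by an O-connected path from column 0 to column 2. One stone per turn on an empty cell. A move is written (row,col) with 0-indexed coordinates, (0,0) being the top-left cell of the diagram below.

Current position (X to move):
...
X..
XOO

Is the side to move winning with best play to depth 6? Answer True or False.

X winning at [.../X../XOO]: True

[.../X../XOO] X move#1: (0,0):+1/X../X../XOO*, (0,1):+1/.X./X../XOO, (0,2):+1/..X/X../XOO, (1,1):+1/.../XX./XOO, (1,2):+1/.../X.X/XOO
[X../X../XOO] end (terminal -1, O#2); searched .../X../XOO to 6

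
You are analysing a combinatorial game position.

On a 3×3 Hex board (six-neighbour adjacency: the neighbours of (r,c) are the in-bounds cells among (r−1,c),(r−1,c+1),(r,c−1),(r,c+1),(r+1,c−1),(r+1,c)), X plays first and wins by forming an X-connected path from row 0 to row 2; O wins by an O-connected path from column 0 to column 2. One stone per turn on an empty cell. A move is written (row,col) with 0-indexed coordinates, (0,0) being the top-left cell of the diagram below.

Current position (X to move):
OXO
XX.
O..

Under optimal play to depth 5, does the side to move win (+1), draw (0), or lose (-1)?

value(OXO/XX./O.., X) = +1

ply 1, X at OXO/XX./O.. | (1,2)=+1→OXO/XXX/O..*; (2,1)=+1→OXO/XX./OX.; (2,2)=+1→OXO/XX./O.X
ply 2, O at OXO/XXX/O.. | (2,1)=-1→OXO/XXX/OO.*; (2,2)=-1→OXO/XXX/O.O
ply 3, X at OXO/XXX/OO. | (2,2)=+1→OXO/XXX/OOX*
ply 4: OXO/XXX/OOX is terminal -1 (O); from OXO/XX./O.. depth 5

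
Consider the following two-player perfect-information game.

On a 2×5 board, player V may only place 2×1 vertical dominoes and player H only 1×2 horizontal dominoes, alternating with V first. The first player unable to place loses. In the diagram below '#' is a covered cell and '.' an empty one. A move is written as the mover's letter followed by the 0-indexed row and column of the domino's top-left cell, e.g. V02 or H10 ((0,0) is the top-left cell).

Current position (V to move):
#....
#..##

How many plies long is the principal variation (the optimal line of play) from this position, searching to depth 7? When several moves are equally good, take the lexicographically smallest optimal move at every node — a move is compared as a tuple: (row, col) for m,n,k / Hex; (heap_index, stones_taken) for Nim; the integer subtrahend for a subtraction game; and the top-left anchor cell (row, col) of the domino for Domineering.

PV length from [#..../#..##]: 3 plies

p1 V@[#..../#..##]: V01[##.../##.##]-1 V02[#.#../#.###]+1*
p2 H@[#.#../#.###]: H03[#.###/#.###]-1*
p3 V@[#.###/#.###]: V01[#####/#####]+1*
p4 H@[#####/#####] terminal -1; root [#..../#..##] d7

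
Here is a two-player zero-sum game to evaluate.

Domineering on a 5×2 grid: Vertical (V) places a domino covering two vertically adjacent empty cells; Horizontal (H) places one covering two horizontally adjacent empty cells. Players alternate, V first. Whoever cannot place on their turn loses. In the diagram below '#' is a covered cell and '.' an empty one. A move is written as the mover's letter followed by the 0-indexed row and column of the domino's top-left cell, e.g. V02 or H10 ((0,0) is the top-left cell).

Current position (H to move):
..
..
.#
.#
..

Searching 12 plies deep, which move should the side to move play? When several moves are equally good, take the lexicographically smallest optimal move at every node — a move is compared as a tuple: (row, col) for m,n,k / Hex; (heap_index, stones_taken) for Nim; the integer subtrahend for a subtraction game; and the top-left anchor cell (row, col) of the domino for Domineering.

p1 H@[../../.#/.#/..]: H00[##/../.#/.#/..]+1* H10[../##/.#/.#/..]+1 H40[../../.#/.#/##]-1
p2 V@[##/../.#/.#/..]: V10[##/#./##/.#/..]-1* V20[##/../##/##/..]-1 V30[##/../.#/##/#.]-1
p3 H@[##/#./##/.#/..]: H40[##/#./##/.#/##]+1*
p4 V@[##/#./##/.#/##] terminal -1; root [../../.#/.#/..] d12

H's best at [../../.#/.#/..]: H00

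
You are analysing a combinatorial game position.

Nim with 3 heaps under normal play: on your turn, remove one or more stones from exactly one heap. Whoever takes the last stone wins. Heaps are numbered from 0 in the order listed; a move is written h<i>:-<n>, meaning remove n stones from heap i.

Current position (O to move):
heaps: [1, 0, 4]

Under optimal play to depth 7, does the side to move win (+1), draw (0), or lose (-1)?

ply 1, O at (1,0,4) | h0:-1=-1→(0,0,4); h2:-1=-1→(1,0,3); h2:-2=-1→(1,0,2); h2:-3=+1→(1,0,1)*; h2:-4=-1→(1,0,0)
ply 2, X at (1,0,1) | h0:-1=-1→(0,0,1)*; h2:-1=-1→(1,0,0)
ply 3, O at (0,0,1) | h2:-1=+1→(0,0,0)*
ply 4: (0,0,0) is terminal -1 (X); from (1,0,4) depth 7

value((1,0,4), O) = +1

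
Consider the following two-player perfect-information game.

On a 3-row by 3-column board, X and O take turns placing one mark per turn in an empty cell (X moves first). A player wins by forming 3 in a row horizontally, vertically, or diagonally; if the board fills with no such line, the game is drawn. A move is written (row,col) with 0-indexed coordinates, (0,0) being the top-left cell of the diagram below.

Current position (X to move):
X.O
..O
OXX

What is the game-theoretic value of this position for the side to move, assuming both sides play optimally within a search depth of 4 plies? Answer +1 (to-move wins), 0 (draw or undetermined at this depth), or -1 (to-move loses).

value(X.O/..O/OXX, X) = +1

p1 X@[X.O/..O/OXX]: (0,1)[XXO/..O/OXX]-1 (1,0)[X.O/X.O/OXX]-1 (1,1)[X.O/.XO/OXX]+1*
p2 O@[X.O/.XO/OXX] terminal -1; root [X.O/..O/OXX] d4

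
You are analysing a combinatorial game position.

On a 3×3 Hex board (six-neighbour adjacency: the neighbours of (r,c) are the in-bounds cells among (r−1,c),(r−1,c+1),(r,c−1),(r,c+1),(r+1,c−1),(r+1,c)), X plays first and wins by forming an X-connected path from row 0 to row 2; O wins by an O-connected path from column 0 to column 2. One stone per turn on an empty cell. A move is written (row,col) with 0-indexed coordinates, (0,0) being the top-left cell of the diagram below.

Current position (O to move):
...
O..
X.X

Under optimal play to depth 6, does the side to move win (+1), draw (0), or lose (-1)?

value(.../O../X.X, O) = +1

p1 O@[.../O../X.X]: (0,0)[O../O../X.X]-1 (0,1)[.O./O../X.X]-1 (0,2)[..O/O../X.X]+1* (1,1)[.../OO./X.X]+1 (1,2)[.../O.O/X.X]-1 (2,1)[.../O../XOX]-1
p2 X@[..O/O../X.X]: (0,0)[X.O/O../X.X]-1* (0,1)[.XO/O../X.X]-1 (1,1)[..O/OX./X.X]-1 (1,2)[..O/O.X/X.X]-1 (2,1)[..O/O../XXX]-1
p3 O@[X.O/O../X.X]: (0,1)[XOO/O../X.X]+1* (1,1)[X.O/OO./X.X]+1 (1,2)[X.O/O.O/X.X]+1 (2,1)[X.O/O../XOX]+1
p4 X@[XOO/O../X.X] terminal -1; root [.../O../X.X] d6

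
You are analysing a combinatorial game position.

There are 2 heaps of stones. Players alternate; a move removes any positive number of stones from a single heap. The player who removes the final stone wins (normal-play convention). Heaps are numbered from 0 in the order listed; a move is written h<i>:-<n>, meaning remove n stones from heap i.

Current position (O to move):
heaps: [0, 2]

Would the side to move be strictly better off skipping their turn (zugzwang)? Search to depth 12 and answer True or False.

zugzwang((0,2), O) = False

[(0,2)] O move#1: h1:-1:-1/(0,1), h1:-2:+1/(0,0)*
[(0,0)] end (terminal -1, X#2); searched (0,2) to 12
pass branch (X moves first from the same position):
  | [(0,2)] X move#1: h1:-1:-1/(0,1), h1:-2:+1/(0,0)*
  | [(0,0)] end (terminal -1, O#2); searched (0,2) to 12
O moving scores +1; O passing scores -1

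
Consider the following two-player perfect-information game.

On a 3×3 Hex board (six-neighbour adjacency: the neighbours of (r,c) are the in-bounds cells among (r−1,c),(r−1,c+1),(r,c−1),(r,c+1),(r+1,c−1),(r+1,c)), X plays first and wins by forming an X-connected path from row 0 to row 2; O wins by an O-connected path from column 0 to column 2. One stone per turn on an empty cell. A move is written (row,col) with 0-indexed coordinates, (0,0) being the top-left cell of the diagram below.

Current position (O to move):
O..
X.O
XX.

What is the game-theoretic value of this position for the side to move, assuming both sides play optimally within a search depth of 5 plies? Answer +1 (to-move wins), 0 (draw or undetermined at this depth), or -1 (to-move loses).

value(O../X.O/XX., O) = +1

[O../X.O/XX.] O move#1: (0,1):+1/OO./X.O/XX.*, (0,2):-1/O.O/X.O/XX., (1,1):-1/O../XOO/XX., (2,2):-1/O../X.O/XXO
[OO./X.O/XX.] X move#2: (0,2):-1/OOX/X.O/XX.*, (1,1):-1/OO./XXO/XX., (2,2):-1/OO./X.O/XXX
[OOX/X.O/XX.] O move#3: (1,1):+1/OOX/XOO/XX.*, (2,2):-1/OOX/X.O/XXO
[OOX/XOO/XX.] end (terminal -1, X#4); searched O../X.O/XX. to 5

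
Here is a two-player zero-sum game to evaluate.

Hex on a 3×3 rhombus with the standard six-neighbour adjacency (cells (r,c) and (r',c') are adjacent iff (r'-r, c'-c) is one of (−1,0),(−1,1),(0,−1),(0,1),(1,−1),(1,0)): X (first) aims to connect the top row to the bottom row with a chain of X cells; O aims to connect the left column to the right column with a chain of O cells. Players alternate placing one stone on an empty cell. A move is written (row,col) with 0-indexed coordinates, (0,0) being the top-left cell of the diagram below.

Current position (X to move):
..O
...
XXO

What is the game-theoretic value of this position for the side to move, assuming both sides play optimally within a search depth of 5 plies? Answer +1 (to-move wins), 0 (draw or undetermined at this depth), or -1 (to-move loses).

ply 1, X at ..O/.../XXO | (0,0)=-1→X.O/.../XXO; (0,1)=+1→.XO/.../XXO*; (1,0)=+1→..O/X../XXO; (1,1)=-1→..O/.X./XXO; (1,2)=-1→..O/..X/XXO
ply 2, O at .XO/.../XXO | (0,0)=-1→OXO/.../XXO*; (1,0)=-1→.XO/O../XXO; (1,1)=-1→.XO/.O./XXO; (1,2)=-1→.XO/..O/XXO
ply 3, X at OXO/.../XXO | (1,0)=+1→OXO/X../XXO*; (1,1)=+1→OXO/.X./XXO; (1,2)=+1→OXO/..X/XXO
ply 4: OXO/X../XXO is terminal -1 (O); from ..O/.../XXO depth 5

value(..O/.../XXO, X) = +1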